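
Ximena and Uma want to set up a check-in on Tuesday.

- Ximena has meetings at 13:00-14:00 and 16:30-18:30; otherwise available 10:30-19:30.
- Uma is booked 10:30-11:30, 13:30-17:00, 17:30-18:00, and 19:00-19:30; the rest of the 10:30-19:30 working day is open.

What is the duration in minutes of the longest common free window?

90 minutes

Ximena free within 10:30–19:30: 10:30–13:00, 14:00–16:30, 18:30–19:30.
Uma free within 10:30–19:30: 11:30–13:30, 17:00–17:30, 18:00–19:00.
Ximena ∩ Uma: 11:30–13:00, 18:30–19:00.
Common window lengths: 90, 30 min; longest is 90.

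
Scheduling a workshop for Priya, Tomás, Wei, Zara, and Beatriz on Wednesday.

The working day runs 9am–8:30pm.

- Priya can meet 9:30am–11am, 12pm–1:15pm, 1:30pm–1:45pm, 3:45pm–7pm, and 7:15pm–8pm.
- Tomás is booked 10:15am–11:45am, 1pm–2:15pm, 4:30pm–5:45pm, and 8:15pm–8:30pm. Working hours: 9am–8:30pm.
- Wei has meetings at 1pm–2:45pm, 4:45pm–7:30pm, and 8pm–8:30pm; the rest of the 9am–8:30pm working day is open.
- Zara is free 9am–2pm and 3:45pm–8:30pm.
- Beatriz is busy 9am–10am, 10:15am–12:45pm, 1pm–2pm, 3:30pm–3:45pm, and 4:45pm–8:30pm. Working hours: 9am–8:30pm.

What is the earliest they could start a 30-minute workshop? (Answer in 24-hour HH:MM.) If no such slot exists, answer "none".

15:45

Tomás free within 09:00–20:30: 09:00–10:15, 11:45–13:00, 14:15–16:30, 17:45–20:15.
Wei free within 09:00–20:30: 09:00–13:00, 14:45–16:45, 19:30–20:00.
Beatriz free within 09:00–20:30: 10:00–10:15, 12:45–13:00, 14:00–15:30, 15:45–16:45.
Priya ∩ Tomás: 09:30–10:15, 12:00–13:00, 15:45–16:30, 17:45–19:00, 19:15–20:00.
Priya ∩ Tomás ∩ Wei: 09:30–10:15, 12:00–13:00, 15:45–16:30, 19:30–20:00.
Priya ∩ Tomás ∩ Wei ∩ Zara: 09:30–10:15, 12:00–13:00, 15:45–16:30, 19:30–20:00.
Priya ∩ Tomás ∩ Wei ∩ Zara ∩ Beatriz: 10:00–10:15, 12:45–13:00, 15:45–16:30.
Windows ≥ 30 min: 15:45–16:30.
Earliest such window starts at 15:45.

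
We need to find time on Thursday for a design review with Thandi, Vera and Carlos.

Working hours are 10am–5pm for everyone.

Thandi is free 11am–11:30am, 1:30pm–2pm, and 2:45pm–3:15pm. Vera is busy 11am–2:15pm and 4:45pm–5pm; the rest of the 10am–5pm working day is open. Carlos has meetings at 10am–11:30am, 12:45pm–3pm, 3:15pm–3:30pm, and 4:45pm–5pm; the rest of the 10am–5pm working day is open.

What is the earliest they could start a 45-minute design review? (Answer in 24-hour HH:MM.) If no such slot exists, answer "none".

none

Vera free within 10:00–17:00: 10:00–11:00, 14:15–16:45.
Carlos free within 10:00–17:00: 11:30–12:45, 15:00–15:15, 15:30–16:45.
Thandi ∩ Vera: 14:45–15:15.
Thandi ∩ Vera ∩ Carlos: 15:00–15:15.
Windows ≥ 45 min: (none).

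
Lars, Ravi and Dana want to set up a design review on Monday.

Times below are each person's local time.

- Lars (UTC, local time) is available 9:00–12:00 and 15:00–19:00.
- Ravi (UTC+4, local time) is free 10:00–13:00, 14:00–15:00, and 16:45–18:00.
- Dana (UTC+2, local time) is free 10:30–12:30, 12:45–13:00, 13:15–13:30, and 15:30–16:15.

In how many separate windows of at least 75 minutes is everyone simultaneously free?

Lars → UTC: 09:00–12:00, 15:00–19:00.
Ravi → UTC: 06:00–09:00, 10:00–11:00, 12:45–14:00.
Dana → UTC: 08:30–10:30, 10:45–11:00, 11:15–11:30, 13:30–14:15.
Lars ∩ Ravi: 10:00–11:00.
Lars ∩ Ravi ∩ Dana: 10:00–10:30, 10:45–11:00.
Windows ≥ 75 min: (none).
That's 0 windows.

0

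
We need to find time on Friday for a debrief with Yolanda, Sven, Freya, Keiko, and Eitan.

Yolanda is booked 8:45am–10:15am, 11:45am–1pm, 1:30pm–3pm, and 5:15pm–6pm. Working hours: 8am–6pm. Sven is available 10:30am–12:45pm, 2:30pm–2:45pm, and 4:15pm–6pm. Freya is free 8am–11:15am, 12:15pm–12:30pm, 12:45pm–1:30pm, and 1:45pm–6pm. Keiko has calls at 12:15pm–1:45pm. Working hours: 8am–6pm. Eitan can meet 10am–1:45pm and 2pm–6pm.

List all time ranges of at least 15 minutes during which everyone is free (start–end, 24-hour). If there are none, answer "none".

10:30–11:15, 16:15–17:15

Yolanda free within 08:00–18:00: 08:00–08:45, 10:15–11:45, 13:00–13:30, 15:00–17:15.
Keiko free within 08:00–18:00: 08:00–12:15, 13:45–18:00.
Yolanda ∩ Sven: 10:30–11:45, 16:15–17:15.
Yolanda ∩ Sven ∩ Freya: 10:30–11:15, 16:15–17:15.
Yolanda ∩ Sven ∩ Freya ∩ Keiko: 10:30–11:15, 16:15–17:15.
Yolanda ∩ Sven ∩ Freya ∩ Keiko ∩ Eitan: 10:30–11:15, 16:15–17:15.
Windows ≥ 15 min: 10:30–11:15, 16:15–17:15.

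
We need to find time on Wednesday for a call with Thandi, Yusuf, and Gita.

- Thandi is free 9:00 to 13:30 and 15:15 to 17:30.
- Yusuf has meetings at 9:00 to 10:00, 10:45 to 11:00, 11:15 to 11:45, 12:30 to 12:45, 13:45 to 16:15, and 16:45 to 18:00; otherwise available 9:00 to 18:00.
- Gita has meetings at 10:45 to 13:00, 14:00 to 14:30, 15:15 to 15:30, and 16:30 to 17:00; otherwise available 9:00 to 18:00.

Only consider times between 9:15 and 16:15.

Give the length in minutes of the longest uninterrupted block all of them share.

Yusuf free within 09:00–18:00: 10:00–10:45, 11:00–11:15, 11:45–12:30, 12:45–13:45, 16:15–16:45.
Gita free within 09:00–18:00: 09:00–10:45, 13:00–14:00, 14:30–15:15, 15:30–16:30, 17:00–18:00.
Thandi ∩ Yusuf: 10:00–10:45, 11:00–11:15, 11:45–12:30, 12:45–13:30, 16:15–16:45.
Thandi ∩ Yusuf ∩ Gita: 10:00–10:45, 13:00–13:30, 16:15–16:30.
Restricted to 09:15–16:15: 10:00–10:45, 13:00–13:30.
Common window lengths: 45, 30 min; longest is 45.

45 minutes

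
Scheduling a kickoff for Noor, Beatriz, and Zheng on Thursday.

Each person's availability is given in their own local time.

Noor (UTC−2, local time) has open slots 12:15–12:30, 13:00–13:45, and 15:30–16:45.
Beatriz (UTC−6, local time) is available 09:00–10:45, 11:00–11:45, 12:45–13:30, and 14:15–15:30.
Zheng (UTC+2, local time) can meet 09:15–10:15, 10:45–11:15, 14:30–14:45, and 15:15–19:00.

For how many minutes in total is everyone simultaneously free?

Noor → UTC: 14:15–14:30, 15:00–15:45, 17:30–18:45.
Beatriz → UTC: 15:00–16:45, 17:00–17:45, 18:45–19:30, 20:15–21:30.
Zheng → UTC: 07:15–08:15, 08:45–09:15, 12:30–12:45, 13:15–17:00.
Noor ∩ Beatriz: 15:00–15:45, 17:30–17:45.
Noor ∩ Beatriz ∩ Zheng: 15:00–15:45.
Total common minutes: 45.

45 minutes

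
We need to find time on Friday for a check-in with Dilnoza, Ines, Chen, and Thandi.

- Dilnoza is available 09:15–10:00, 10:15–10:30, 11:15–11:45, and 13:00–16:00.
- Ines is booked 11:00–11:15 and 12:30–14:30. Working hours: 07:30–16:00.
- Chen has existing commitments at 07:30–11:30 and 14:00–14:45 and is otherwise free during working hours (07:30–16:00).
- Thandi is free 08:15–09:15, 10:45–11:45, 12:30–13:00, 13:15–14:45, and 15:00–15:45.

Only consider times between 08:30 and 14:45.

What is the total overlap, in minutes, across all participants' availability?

Ines free within 07:30–16:00: 07:30–11:00, 11:15–12:30, 14:30–16:00.
Chen free within 07:30–16:00: 11:30–14:00, 14:45–16:00.
Dilnoza ∩ Ines: 09:15–10:00, 10:15–10:30, 11:15–11:45, 14:30–16:00.
Dilnoza ∩ Ines ∩ Chen: 11:30–11:45, 14:45–16:00.
Dilnoza ∩ Ines ∩ Chen ∩ Thandi: 11:30–11:45, 15:00–15:45.
Restricted to 08:30–14:45: 11:30–11:45.
Total common minutes: 15.

15 minutes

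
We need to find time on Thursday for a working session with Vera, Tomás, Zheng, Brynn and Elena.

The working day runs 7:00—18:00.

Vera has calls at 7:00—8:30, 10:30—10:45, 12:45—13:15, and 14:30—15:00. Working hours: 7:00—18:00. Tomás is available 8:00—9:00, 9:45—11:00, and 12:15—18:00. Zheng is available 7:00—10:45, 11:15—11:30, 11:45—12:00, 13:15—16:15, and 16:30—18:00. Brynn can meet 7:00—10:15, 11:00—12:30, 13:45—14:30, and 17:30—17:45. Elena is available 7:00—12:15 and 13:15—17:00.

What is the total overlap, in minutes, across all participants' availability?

105 minutes

Vera free within 07:00–18:00: 08:30–10:30, 10:45–12:45, 13:15–14:30, 15:00–18:00.
Vera ∩ Tomás: 08:30–09:00, 09:45–10:30, 10:45–11:00, 12:15–12:45, 13:15–14:30, 15:00–18:00.
Vera ∩ Tomás ∩ Zheng: 08:30–09:00, 09:45–10:30, 13:15–14:30, 15:00–16:15, 16:30–18:00.
Vera ∩ Tomás ∩ Zheng ∩ Brynn: 08:30–09:00, 09:45–10:15, 13:45–14:30, 17:30–17:45.
Vera ∩ Tomás ∩ Zheng ∩ Brynn ∩ Elena: 08:30–09:00, 09:45–10:15, 13:45–14:30.
Total common minutes: 30 + 30 + 45 = 105.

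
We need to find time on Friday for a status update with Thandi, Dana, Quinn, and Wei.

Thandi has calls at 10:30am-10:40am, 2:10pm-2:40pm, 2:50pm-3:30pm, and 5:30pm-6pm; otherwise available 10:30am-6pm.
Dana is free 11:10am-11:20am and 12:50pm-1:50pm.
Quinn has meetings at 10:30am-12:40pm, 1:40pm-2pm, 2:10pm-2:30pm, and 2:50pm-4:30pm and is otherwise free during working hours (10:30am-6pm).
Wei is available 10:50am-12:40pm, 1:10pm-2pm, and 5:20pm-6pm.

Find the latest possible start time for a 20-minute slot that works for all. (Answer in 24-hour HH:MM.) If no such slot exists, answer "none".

Thandi free within 10:30–18:00: 10:40–14:10, 14:40–14:50, 15:30–17:30.
Quinn free within 10:30–18:00: 12:40–13:40, 14:00–14:10, 14:30–14:50, 16:30–18:00.
Thandi ∩ Dana: 11:10–11:20, 12:50–13:50.
Thandi ∩ Dana ∩ Quinn: 12:50–13:40.
Thandi ∩ Dana ∩ Quinn ∩ Wei: 13:10–13:40.
Windows ≥ 20 min: 13:10–13:40.
Latest start in the last window 13:10–13:40 is 13:40 − 20 min = 13:20.

13:20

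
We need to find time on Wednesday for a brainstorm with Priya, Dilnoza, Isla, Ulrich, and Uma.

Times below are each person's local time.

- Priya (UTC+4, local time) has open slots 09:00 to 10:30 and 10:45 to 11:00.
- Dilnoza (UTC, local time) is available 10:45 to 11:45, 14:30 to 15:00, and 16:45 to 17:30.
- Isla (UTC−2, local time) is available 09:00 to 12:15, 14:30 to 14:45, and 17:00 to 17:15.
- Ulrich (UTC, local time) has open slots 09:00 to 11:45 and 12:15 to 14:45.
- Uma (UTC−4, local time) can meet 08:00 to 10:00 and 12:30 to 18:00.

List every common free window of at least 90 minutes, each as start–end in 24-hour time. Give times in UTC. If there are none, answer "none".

Priya → UTC: 05:00–06:30, 06:45–07:00.
Dilnoza → UTC: 10:45–11:45, 14:30–15:00, 16:45–17:30.
Isla → UTC: 11:00–14:15, 16:30–16:45, 19:00–19:15.
Ulrich → UTC: 09:00–11:45, 12:15–14:45.
Uma → UTC: 12:00–14:00, 16:30–22:00.
Priya ∩ Dilnoza: (none).
Priya ∩ Dilnoza ∩ Isla: (none).
Priya ∩ Dilnoza ∩ Isla ∩ Ulrich: (none).
Priya ∩ Dilnoza ∩ Isla ∩ Ulrich ∩ Uma: (none).
Windows ≥ 90 min: (none).

none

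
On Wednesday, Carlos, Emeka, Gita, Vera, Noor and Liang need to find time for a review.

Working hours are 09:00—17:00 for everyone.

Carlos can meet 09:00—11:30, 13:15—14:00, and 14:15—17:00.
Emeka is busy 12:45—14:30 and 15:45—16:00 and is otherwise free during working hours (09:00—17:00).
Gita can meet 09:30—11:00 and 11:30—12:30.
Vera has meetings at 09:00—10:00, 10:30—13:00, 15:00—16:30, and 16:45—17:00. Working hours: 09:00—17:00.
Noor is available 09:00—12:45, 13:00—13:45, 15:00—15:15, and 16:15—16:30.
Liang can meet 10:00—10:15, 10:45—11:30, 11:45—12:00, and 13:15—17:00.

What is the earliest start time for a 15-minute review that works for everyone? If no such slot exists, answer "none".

10:00

Emeka free within 09:00–17:00: 09:00–12:45, 14:30–15:45, 16:00–17:00.
Vera free within 09:00–17:00: 10:00–10:30, 13:00–15:00, 16:30–16:45.
Carlos ∩ Emeka: 09:00–11:30, 14:30–15:45, 16:00–17:00.
Carlos ∩ Emeka ∩ Gita: 09:30–11:00.
Carlos ∩ Emeka ∩ Gita ∩ Vera: 10:00–10:30.
Carlos ∩ Emeka ∩ Gita ∩ Vera ∩ Noor: 10:00–10:30.
Carlos ∩ Emeka ∩ Gita ∩ Vera ∩ Noor ∩ Liang: 10:00–10:15.
Windows ≥ 15 min: 10:00–10:15.
Earliest such window starts at 10:00.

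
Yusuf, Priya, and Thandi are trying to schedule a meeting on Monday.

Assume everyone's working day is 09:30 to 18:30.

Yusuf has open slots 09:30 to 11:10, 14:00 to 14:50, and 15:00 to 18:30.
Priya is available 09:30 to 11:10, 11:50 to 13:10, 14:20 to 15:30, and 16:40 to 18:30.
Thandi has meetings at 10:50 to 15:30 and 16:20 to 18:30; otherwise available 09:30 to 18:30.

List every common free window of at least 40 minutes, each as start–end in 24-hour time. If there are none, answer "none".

Thandi free within 09:30–18:30: 09:30–10:50, 15:30–16:20.
Yusuf ∩ Priya: 09:30–11:10, 14:20–14:50, 15:00–15:30, 16:40–18:30.
Yusuf ∩ Priya ∩ Thandi: 09:30–10:50.
Windows ≥ 40 min: 09:30–10:50.

09:30–10:50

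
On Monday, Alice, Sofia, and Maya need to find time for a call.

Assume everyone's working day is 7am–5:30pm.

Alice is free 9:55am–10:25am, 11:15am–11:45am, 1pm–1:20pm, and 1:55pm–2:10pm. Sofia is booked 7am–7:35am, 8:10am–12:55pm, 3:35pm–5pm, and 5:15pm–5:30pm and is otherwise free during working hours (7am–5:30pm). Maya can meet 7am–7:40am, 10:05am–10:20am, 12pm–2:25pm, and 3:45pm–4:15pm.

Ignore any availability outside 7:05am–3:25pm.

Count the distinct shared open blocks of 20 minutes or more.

1

Sofia free within 07:00–17:30: 07:35–08:10, 12:55–15:35, 17:00–17:15.
Alice ∩ Sofia: 13:00–13:20, 13:55–14:10.
Alice ∩ Sofia ∩ Maya: 13:00–13:20, 13:55–14:10.
Restricted to 07:05–15:25: 13:00–13:20, 13:55–14:10.
Windows ≥ 20 min: 13:00–13:20.
That's 1 window.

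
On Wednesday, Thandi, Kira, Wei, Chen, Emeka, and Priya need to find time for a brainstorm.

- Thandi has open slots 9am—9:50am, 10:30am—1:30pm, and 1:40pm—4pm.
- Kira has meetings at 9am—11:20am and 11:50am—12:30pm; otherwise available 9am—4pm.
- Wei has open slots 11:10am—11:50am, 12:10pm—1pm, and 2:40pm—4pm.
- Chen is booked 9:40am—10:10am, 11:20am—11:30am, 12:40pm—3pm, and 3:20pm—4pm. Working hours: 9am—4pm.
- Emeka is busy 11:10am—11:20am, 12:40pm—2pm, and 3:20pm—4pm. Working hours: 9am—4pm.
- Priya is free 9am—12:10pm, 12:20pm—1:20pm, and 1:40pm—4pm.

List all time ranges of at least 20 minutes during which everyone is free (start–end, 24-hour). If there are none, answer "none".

Kira free within 09:00–16:00: 11:20–11:50, 12:30–16:00.
Chen free within 09:00–16:00: 09:00–09:40, 10:10–11:20, 11:30–12:40, 15:00–15:20.
Emeka free within 09:00–16:00: 09:00–11:10, 11:20–12:40, 14:00–15:20.
Thandi ∩ Kira: 11:20–11:50, 12:30–13:30, 13:40–16:00.
Thandi ∩ Kira ∩ Wei: 11:20–11:50, 12:30–13:00, 14:40–16:00.
Thandi ∩ Kira ∩ Wei ∩ Chen: 11:30–11:50, 12:30–12:40, 15:00–15:20.
Thandi ∩ Kira ∩ Wei ∩ Chen ∩ Emeka: 11:30–11:50, 12:30–12:40, 15:00–15:20.
Thandi ∩ Kira ∩ Wei ∩ Chen ∩ Emeka ∩ Priya: 11:30–11:50, 12:30–12:40, 15:00–15:20.
Windows ≥ 20 min: 11:30–11:50, 15:00–15:20.

11:30–11:50, 15:00–15:20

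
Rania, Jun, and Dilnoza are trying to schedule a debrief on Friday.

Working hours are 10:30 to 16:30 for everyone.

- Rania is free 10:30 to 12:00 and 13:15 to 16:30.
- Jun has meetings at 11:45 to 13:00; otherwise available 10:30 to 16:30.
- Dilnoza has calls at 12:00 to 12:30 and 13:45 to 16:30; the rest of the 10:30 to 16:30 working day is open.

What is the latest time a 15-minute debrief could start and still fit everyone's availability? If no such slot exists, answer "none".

Jun free within 10:30–16:30: 10:30–11:45, 13:00–16:30.
Dilnoza free within 10:30–16:30: 10:30–12:00, 12:30–13:45.
Rania ∩ Jun: 10:30–11:45, 13:15–16:30.
Rania ∩ Jun ∩ Dilnoza: 10:30–11:45, 13:15–13:45.
Windows ≥ 15 min: 10:30–11:45, 13:15–13:45.
Latest start in the last window 13:15–13:45 is 13:45 − 15 min = 13:30.

13:30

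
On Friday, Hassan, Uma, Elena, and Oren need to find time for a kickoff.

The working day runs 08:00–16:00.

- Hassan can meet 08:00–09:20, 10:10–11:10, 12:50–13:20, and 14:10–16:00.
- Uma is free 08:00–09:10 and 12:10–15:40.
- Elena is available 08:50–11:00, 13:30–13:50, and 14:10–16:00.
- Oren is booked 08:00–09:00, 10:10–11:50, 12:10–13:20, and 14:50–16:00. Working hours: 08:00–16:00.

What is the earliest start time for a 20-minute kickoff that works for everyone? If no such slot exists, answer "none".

14:10

Oren free within 08:00–16:00: 09:00–10:10, 11:50–12:10, 13:20–14:50.
Hassan ∩ Uma: 08:00–09:10, 12:50–13:20, 14:10–15:40.
Hassan ∩ Uma ∩ Elena: 08:50–09:10, 14:10–15:40.
Hassan ∩ Uma ∩ Elena ∩ Oren: 09:00–09:10, 14:10–14:50.
Windows ≥ 20 min: 14:10–14:50.
Earliest such window starts at 14:10.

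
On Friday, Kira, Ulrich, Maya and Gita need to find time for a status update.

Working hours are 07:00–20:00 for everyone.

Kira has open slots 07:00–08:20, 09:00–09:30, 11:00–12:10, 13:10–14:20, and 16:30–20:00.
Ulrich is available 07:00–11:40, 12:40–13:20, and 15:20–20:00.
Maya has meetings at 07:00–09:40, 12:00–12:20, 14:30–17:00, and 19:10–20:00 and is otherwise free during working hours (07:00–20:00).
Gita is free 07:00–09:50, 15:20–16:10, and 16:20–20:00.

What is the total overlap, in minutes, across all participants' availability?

Maya free within 07:00–20:00: 09:40–12:00, 12:20–14:30, 17:00–19:10.
Kira ∩ Ulrich: 07:00–08:20, 09:00–09:30, 11:00–11:40, 13:10–13:20, 16:30–20:00.
Kira ∩ Ulrich ∩ Maya: 11:00–11:40, 13:10–13:20, 17:00–19:10.
Kira ∩ Ulrich ∩ Maya ∩ Gita: 17:00–19:10.
Total common minutes: 130.

130 minutes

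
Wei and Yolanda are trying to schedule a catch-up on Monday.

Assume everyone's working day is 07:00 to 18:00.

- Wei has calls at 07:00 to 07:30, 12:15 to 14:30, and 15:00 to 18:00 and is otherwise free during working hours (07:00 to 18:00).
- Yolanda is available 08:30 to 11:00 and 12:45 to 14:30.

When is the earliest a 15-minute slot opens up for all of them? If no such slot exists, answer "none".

08:30

Wei free within 07:00–18:00: 07:30–12:15, 14:30–15:00.
Wei ∩ Yolanda: 08:30–11:00.
Windows ≥ 15 min: 08:30–11:00.
Earliest such window starts at 08:30.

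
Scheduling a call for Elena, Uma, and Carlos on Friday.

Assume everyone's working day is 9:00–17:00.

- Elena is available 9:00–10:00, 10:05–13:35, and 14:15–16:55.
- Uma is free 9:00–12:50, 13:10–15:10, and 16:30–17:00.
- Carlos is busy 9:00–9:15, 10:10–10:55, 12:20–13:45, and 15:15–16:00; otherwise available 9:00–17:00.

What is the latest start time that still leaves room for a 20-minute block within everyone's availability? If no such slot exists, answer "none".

16:35

Carlos free within 09:00–17:00: 09:15–10:10, 10:55–12:20, 13:45–15:15, 16:00–17:00.
Elena ∩ Uma: 09:00–10:00, 10:05–12:50, 13:10–13:35, 14:15–15:10, 16:30–16:55.
Elena ∩ Uma ∩ Carlos: 09:15–10:00, 10:05–10:10, 10:55–12:20, 14:15–15:10, 16:30–16:55.
Windows ≥ 20 min: 09:15–10:00, 10:55–12:20, 14:15–15:10, 16:30–16:55.
Latest start in the last window 16:30–16:55 is 16:55 − 20 min = 16:35.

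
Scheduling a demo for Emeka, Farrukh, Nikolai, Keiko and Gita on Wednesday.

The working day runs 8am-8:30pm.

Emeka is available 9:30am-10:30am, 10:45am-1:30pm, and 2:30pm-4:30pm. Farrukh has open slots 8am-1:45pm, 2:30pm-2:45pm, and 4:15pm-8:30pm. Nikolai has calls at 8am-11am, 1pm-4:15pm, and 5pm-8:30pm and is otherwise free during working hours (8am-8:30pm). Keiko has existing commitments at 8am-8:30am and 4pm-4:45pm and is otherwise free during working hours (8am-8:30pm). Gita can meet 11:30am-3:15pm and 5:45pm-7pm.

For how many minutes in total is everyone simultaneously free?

Nikolai free within 08:00–20:30: 11:00–13:00, 16:15–17:00.
Keiko free within 08:00–20:30: 08:30–16:00, 16:45–20:30.
Emeka ∩ Farrukh: 09:30–10:30, 10:45–13:30, 14:30–14:45, 16:15–16:30.
Emeka ∩ Farrukh ∩ Nikolai: 11:00–13:00, 16:15–16:30.
Emeka ∩ Farrukh ∩ Nikolai ∩ Keiko: 11:00–13:00.
Emeka ∩ Farrukh ∩ Nikolai ∩ Keiko ∩ Gita: 11:30–13:00.
Total common minutes: 90.

90 minutes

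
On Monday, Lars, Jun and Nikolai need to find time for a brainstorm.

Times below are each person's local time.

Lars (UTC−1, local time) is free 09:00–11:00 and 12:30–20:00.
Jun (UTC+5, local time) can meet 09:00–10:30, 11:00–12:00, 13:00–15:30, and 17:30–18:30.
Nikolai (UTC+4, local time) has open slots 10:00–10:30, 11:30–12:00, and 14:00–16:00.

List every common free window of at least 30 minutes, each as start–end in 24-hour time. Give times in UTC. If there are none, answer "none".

10:00–10:30

Lars → UTC: 10:00–12:00, 13:30–21:00.
Jun → UTC: 04:00–05:30, 06:00–07:00, 08:00–10:30, 12:30–13:30.
Nikolai → UTC: 06:00–06:30, 07:30–08:00, 10:00–12:00.
Lars ∩ Jun: 10:00–10:30.
Lars ∩ Jun ∩ Nikolai: 10:00–10:30.
Windows ≥ 30 min: 10:00–10:30.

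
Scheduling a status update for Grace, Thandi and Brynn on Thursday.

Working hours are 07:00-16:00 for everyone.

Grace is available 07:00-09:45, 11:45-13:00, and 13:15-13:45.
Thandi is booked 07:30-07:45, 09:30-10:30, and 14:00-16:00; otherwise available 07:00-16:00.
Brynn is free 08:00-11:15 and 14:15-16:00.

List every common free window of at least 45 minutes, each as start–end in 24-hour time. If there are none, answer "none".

Thandi free within 07:00–16:00: 07:00–07:30, 07:45–09:30, 10:30–14:00.
Grace ∩ Thandi: 07:00–07:30, 07:45–09:30, 11:45–13:00, 13:15–13:45.
Grace ∩ Thandi ∩ Brynn: 08:00–09:30.
Windows ≥ 45 min: 08:00–09:30.

08:00–09:30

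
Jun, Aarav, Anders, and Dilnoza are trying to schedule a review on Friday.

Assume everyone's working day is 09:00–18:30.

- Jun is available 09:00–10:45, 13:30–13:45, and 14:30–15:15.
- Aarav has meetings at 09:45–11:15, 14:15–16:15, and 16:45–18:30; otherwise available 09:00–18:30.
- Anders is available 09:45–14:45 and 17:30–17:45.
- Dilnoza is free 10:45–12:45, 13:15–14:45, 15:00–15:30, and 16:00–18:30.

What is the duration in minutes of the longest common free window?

Aarav free within 09:00–18:30: 09:00–09:45, 11:15–14:15, 16:15–16:45.
Jun ∩ Aarav: 09:00–09:45, 13:30–13:45.
Jun ∩ Aarav ∩ Anders: 13:30–13:45.
Jun ∩ Aarav ∩ Anders ∩ Dilnoza: 13:30–13:45.
Single common window of 15 minutes.

15 minutes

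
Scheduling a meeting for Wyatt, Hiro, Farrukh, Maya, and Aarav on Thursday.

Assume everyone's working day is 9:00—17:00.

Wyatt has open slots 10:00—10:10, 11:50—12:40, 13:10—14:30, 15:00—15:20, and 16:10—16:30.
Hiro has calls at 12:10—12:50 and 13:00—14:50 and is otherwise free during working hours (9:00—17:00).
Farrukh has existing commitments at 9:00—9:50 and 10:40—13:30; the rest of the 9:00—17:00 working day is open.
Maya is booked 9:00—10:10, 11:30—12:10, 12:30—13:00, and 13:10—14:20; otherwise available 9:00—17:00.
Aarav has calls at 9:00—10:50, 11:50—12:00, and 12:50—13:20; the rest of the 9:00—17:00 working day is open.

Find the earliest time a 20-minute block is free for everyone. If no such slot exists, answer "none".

15:00

Hiro free within 09:00–17:00: 09:00–12:10, 12:50–13:00, 14:50–17:00.
Farrukh free within 09:00–17:00: 09:50–10:40, 13:30–17:00.
Maya free within 09:00–17:00: 10:10–11:30, 12:10–12:30, 13:00–13:10, 14:20–17:00.
Aarav free within 09:00–17:00: 10:50–11:50, 12:00–12:50, 13:20–17:00.
Wyatt ∩ Hiro: 10:00–10:10, 11:50–12:10, 15:00–15:20, 16:10–16:30.
Wyatt ∩ Hiro ∩ Farrukh: 10:00–10:10, 15:00–15:20, 16:10–16:30.
Wyatt ∩ Hiro ∩ Farrukh ∩ Maya: 15:00–15:20, 16:10–16:30.
Wyatt ∩ Hiro ∩ Farrukh ∩ Maya ∩ Aarav: 15:00–15:20, 16:10–16:30.
Windows ≥ 20 min: 15:00–15:20, 16:10–16:30.
Earliest such window starts at 15:00.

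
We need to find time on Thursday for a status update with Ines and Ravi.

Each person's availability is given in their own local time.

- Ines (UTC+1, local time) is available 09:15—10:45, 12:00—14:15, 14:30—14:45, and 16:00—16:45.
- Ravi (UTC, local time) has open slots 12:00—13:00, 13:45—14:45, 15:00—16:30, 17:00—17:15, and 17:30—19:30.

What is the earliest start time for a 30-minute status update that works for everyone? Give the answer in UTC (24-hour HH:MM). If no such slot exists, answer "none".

12:00

Ines → UTC: 08:15–09:45, 11:00–13:15, 13:30–13:45, 15:00–15:45.
Ravi → UTC: 12:00–13:00, 13:45–14:45, 15:00–16:30, 17:00–17:15, 17:30–19:30.
Ines ∩ Ravi: 12:00–13:00, 15:00–15:45.
Windows ≥ 30 min: 12:00–13:00, 15:00–15:45.
Earliest such window starts at 12:00.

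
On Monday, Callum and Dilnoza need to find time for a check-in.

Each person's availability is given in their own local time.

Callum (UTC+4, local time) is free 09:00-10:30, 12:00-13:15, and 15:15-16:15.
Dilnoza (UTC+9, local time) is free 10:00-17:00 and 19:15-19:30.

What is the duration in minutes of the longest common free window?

Callum → UTC: 05:00–06:30, 08:00–09:15, 11:15–12:15.
Dilnoza → UTC: 01:00–08:00, 10:15–10:30.
Callum ∩ Dilnoza: 05:00–06:30.
Single common window of 90 minutes.

90 minutes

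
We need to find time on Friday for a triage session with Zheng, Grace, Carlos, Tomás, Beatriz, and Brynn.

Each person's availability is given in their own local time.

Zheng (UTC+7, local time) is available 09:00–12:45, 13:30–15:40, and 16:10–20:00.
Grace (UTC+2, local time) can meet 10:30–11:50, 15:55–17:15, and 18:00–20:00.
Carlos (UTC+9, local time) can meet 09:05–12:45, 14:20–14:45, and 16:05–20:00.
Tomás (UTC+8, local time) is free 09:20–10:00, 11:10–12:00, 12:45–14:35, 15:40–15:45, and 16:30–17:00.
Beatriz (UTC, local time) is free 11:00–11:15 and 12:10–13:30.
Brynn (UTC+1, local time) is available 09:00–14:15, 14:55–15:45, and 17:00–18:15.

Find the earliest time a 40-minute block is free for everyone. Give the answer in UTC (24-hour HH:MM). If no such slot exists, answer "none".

none

Zheng → UTC: 02:00–05:45, 06:30–08:40, 09:10–13:00.
Grace → UTC: 08:30–09:50, 13:55–15:15, 16:00–18:00.
Carlos → UTC: 00:05–03:45, 05:20–05:45, 07:05–11:00.
Tomás → UTC: 01:20–02:00, 03:10–04:00, 04:45–06:35, 07:40–07:45, 08:30–09:00.
Beatriz → UTC: 11:00–11:15, 12:10–13:30.
Brynn → UTC: 08:00–13:15, 13:55–14:45, 16:00–17:15.
Zheng ∩ Grace: 08:30–08:40, 09:10–09:50.
Zheng ∩ Grace ∩ Carlos: 08:30–08:40, 09:10–09:50.
Zheng ∩ Grace ∩ Carlos ∩ Tomás: 08:30–08:40.
Zheng ∩ Grace ∩ Carlos ∩ Tomás ∩ Beatriz: (none).
Zheng ∩ Grace ∩ Carlos ∩ Tomás ∩ Beatriz ∩ Brynn: (none).
Windows ≥ 40 min: (none).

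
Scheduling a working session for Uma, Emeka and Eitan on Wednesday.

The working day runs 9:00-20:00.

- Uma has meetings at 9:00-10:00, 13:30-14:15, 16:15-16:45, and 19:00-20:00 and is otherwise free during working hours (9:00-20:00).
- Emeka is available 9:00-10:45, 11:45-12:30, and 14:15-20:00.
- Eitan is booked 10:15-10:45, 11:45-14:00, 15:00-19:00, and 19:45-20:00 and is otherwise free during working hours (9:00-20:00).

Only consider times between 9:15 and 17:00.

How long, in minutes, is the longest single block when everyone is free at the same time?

45 minutes

Uma free within 09:00–20:00: 10:00–13:30, 14:15–16:15, 16:45–19:00.
Eitan free within 09:00–20:00: 09:00–10:15, 10:45–11:45, 14:00–15:00, 19:00–19:45.
Uma ∩ Emeka: 10:00–10:45, 11:45–12:30, 14:15–16:15, 16:45–19:00.
Uma ∩ Emeka ∩ Eitan: 10:00–10:15, 14:15–15:00.
Restricted to 09:15–17:00: 10:00–10:15, 14:15–15:00.
Common window lengths: 15, 45 min; longest is 45.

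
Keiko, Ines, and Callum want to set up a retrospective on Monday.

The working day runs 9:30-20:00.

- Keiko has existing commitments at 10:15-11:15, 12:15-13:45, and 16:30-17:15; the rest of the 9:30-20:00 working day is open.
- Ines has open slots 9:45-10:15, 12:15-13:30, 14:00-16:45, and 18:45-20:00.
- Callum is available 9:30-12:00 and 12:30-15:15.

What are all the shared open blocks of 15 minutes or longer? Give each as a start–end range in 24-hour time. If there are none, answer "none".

09:45–10:15, 14:00–15:15

Keiko free within 09:30–20:00: 09:30–10:15, 11:15–12:15, 13:45–16:30, 17:15–20:00.
Keiko ∩ Ines: 09:45–10:15, 14:00–16:30, 18:45–20:00.
Keiko ∩ Ines ∩ Callum: 09:45–10:15, 14:00–15:15.
Windows ≥ 15 min: 09:45–10:15, 14:00–15:15.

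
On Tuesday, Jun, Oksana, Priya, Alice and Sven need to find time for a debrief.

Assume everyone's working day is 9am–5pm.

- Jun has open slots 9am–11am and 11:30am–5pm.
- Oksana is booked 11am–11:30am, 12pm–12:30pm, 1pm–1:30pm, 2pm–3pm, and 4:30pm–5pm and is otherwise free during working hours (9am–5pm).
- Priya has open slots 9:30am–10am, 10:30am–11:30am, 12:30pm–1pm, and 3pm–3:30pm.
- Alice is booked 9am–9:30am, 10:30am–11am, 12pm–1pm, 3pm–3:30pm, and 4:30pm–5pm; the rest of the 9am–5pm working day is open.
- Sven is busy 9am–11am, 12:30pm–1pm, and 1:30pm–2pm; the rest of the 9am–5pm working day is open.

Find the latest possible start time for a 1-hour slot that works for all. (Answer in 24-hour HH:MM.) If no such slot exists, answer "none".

Oksana free within 09:00–17:00: 09:00–11:00, 11:30–12:00, 12:30–13:00, 13:30–14:00, 15:00–16:30.
Alice free within 09:00–17:00: 09:30–10:30, 11:00–12:00, 13:00–15:00, 15:30–16:30.
Sven free within 09:00–17:00: 11:00–12:30, 13:00–13:30, 14:00–17:00.
Jun ∩ Oksana: 09:00–11:00, 11:30–12:00, 12:30–13:00, 13:30–14:00, 15:00–16:30.
Jun ∩ Oksana ∩ Priya: 09:30–10:00, 10:30–11:00, 12:30–13:00, 15:00–15:30.
Jun ∩ Oksana ∩ Priya ∩ Alice: 09:30–10:00.
Jun ∩ Oksana ∩ Priya ∩ Alice ∩ Sven: (none).
Windows ≥ 60 min: (none).

none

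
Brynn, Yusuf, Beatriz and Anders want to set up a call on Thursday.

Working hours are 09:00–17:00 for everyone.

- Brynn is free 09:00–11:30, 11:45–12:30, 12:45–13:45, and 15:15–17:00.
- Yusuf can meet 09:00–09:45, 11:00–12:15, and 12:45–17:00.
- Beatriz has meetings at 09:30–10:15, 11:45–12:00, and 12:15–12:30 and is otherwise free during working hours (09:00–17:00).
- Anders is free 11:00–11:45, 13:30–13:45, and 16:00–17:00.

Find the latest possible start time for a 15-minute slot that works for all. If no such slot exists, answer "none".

Beatriz free within 09:00–17:00: 09:00–09:30, 10:15–11:45, 12:00–12:15, 12:30–17:00.
Brynn ∩ Yusuf: 09:00–09:45, 11:00–11:30, 11:45–12:15, 12:45–13:45, 15:15–17:00.
Brynn ∩ Yusuf ∩ Beatriz: 09:00–09:30, 11:00–11:30, 12:00–12:15, 12:45–13:45, 15:15–17:00.
Brynn ∩ Yusuf ∩ Beatriz ∩ Anders: 11:00–11:30, 13:30–13:45, 16:00–17:00.
Windows ≥ 15 min: 11:00–11:30, 13:30–13:45, 16:00–17:00.
Latest start in the last window 16:00–17:00 is 17:00 − 15 min = 16:45.

16:45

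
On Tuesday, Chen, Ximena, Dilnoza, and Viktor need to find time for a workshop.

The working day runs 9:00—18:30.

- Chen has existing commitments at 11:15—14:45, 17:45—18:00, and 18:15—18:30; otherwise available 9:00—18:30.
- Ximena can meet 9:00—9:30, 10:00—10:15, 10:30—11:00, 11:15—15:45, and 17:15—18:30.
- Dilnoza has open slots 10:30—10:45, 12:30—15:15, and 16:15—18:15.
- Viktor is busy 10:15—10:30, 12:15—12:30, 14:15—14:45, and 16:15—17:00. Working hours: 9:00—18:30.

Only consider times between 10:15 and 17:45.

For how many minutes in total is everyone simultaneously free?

Chen free within 09:00–18:30: 09:00–11:15, 14:45–17:45, 18:00–18:15.
Viktor free within 09:00–18:30: 09:00–10:15, 10:30–12:15, 12:30–14:15, 14:45–16:15, 17:00–18:30.
Chen ∩ Ximena: 09:00–09:30, 10:00–10:15, 10:30–11:00, 14:45–15:45, 17:15–17:45, 18:00–18:15.
Chen ∩ Ximena ∩ Dilnoza: 10:30–10:45, 14:45–15:15, 17:15–17:45, 18:00–18:15.
Chen ∩ Ximena ∩ Dilnoza ∩ Viktor: 10:30–10:45, 14:45–15:15, 17:15–17:45, 18:00–18:15.
Restricted to 10:15–17:45: 10:30–10:45, 14:45–15:15, 17:15–17:45.
Total common minutes: 15 + 30 + 30 = 75.

75 minutes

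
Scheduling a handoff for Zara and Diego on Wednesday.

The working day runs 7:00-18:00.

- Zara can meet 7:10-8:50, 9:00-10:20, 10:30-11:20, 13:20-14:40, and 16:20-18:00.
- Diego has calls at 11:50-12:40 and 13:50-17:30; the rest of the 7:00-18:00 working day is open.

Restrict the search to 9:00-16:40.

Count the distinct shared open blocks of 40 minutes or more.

Diego free within 07:00–18:00: 07:00–11:50, 12:40–13:50, 17:30–18:00.
Zara ∩ Diego: 07:10–08:50, 09:00–10:20, 10:30–11:20, 13:20–13:50, 17:30–18:00.
Restricted to 09:00–16:40: 09:00–10:20, 10:30–11:20, 13:20–13:50.
Windows ≥ 40 min: 09:00–10:20, 10:30–11:20.
That's 2 windows.

2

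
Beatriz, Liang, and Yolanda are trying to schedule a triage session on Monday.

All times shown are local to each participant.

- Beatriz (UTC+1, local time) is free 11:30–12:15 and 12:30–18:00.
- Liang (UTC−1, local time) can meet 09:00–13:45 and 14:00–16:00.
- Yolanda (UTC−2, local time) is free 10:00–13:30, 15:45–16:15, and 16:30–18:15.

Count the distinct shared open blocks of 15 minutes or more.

2

Beatriz → UTC: 10:30–11:15, 11:30–17:00.
Liang → UTC: 10:00–14:45, 15:00–17:00.
Yolanda → UTC: 12:00–15:30, 17:45–18:15, 18:30–20:15.
Beatriz ∩ Liang: 10:30–11:15, 11:30–14:45, 15:00–17:00.
Beatriz ∩ Liang ∩ Yolanda: 12:00–14:45, 15:00–15:30.
Windows ≥ 15 min: 12:00–14:45, 15:00–15:30.
That's 2 windows.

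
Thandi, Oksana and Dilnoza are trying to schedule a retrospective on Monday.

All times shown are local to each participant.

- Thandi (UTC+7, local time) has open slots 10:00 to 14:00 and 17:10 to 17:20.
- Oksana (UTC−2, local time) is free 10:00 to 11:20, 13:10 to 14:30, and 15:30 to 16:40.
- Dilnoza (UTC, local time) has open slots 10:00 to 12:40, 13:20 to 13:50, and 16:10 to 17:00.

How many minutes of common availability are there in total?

Thandi → UTC: 03:00–07:00, 10:10–10:20.
Oksana → UTC: 12:00–13:20, 15:10–16:30, 17:30–18:40.
Dilnoza → UTC: 10:00–12:40, 13:20–13:50, 16:10–17:00.
Thandi ∩ Oksana: (none).
Thandi ∩ Oksana ∩ Dilnoza: (none).
Total common minutes: 0.

0 minutes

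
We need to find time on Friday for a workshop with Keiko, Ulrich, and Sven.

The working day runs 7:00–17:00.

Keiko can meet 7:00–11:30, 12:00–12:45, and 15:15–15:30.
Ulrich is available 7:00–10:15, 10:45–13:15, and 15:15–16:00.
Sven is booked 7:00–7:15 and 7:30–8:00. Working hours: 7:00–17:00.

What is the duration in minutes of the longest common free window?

135 minutes

Sven free within 07:00–17:00: 07:15–07:30, 08:00–17:00.
Keiko ∩ Ulrich: 07:00–10:15, 10:45–11:30, 12:00–12:45, 15:15–15:30.
Keiko ∩ Ulrich ∩ Sven: 07:15–07:30, 08:00–10:15, 10:45–11:30, 12:00–12:45, 15:15–15:30.
Common window lengths: 15, 135, 45, 45, 15 min; longest is 135.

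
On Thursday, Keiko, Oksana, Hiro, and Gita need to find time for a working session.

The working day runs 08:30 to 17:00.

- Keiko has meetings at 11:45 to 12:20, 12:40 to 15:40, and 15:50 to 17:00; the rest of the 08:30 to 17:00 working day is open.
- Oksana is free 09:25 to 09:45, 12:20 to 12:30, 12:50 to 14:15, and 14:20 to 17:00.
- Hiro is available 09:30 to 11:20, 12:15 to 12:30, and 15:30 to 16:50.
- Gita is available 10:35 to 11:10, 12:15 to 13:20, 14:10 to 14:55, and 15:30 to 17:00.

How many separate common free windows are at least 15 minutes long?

Keiko free within 08:30–17:00: 08:30–11:45, 12:20–12:40, 15:40–15:50.
Keiko ∩ Oksana: 09:25–09:45, 12:20–12:30, 15:40–15:50.
Keiko ∩ Oksana ∩ Hiro: 09:30–09:45, 12:20–12:30, 15:40–15:50.
Keiko ∩ Oksana ∩ Hiro ∩ Gita: 12:20–12:30, 15:40–15:50.
Windows ≥ 15 min: (none).
That's 0 windows.

0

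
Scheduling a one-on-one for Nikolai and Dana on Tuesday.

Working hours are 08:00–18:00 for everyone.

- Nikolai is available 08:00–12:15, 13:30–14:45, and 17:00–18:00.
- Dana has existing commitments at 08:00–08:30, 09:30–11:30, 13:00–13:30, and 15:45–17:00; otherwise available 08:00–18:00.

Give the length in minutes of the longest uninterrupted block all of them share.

Dana free within 08:00–18:00: 08:30–09:30, 11:30–13:00, 13:30–15:45, 17:00–18:00.
Nikolai ∩ Dana: 08:30–09:30, 11:30–12:15, 13:30–14:45, 17:00–18:00.
Common window lengths: 60, 45, 75, 60 min; longest is 75.

75 minutes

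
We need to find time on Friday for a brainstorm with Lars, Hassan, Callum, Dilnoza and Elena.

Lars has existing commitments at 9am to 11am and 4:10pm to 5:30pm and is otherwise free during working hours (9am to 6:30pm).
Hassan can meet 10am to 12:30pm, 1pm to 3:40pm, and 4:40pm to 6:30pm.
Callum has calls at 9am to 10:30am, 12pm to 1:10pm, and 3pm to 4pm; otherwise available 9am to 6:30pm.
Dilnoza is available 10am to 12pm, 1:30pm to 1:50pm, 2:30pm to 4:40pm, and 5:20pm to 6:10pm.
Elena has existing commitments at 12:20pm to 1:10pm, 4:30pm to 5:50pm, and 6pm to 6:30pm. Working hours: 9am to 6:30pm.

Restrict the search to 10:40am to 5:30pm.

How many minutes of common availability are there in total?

110 minutes

Lars free within 09:00–18:30: 11:00–16:10, 17:30–18:30.
Callum free within 09:00–18:30: 10:30–12:00, 13:10–15:00, 16:00–18:30.
Elena free within 09:00–18:30: 09:00–12:20, 13:10–16:30, 17:50–18:00.
Lars ∩ Hassan: 11:00–12:30, 13:00–15:40, 17:30–18:30.
Lars ∩ Hassan ∩ Callum: 11:00–12:00, 13:10–15:00, 17:30–18:30.
Lars ∩ Hassan ∩ Callum ∩ Dilnoza: 11:00–12:00, 13:30–13:50, 14:30–15:00, 17:30–18:10.
Lars ∩ Hassan ∩ Callum ∩ Dilnoza ∩ Elena: 11:00–12:00, 13:30–13:50, 14:30–15:00, 17:50–18:00.
Restricted to 10:40–17:30: 11:00–12:00, 13:30–13:50, 14:30–15:00.
Total common minutes: 60 + 20 + 30 = 110.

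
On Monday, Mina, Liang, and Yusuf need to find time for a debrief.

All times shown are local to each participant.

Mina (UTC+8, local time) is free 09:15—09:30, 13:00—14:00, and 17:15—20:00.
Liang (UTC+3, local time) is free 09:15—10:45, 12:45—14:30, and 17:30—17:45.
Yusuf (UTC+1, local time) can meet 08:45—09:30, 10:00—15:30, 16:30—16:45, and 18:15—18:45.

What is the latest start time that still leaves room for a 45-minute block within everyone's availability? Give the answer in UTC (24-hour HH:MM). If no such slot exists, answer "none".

10:45

Mina → UTC: 01:15–01:30, 05:00–06:00, 09:15–12:00.
Liang → UTC: 06:15–07:45, 09:45–11:30, 14:30–14:45.
Yusuf → UTC: 07:45–08:30, 09:00–14:30, 15:30–15:45, 17:15–17:45.
Mina ∩ Liang: 09:45–11:30.
Mina ∩ Liang ∩ Yusuf: 09:45–11:30.
Windows ≥ 45 min: 09:45–11:30.
Latest start in the last window 09:45–11:30 is 11:30 − 45 min = 10:45.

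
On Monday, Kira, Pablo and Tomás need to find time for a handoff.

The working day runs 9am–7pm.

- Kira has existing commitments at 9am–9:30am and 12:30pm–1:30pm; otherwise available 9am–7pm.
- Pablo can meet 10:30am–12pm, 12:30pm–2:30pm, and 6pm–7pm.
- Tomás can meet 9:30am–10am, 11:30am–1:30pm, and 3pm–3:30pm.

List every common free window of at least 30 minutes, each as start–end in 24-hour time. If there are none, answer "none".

Kira free within 09:00–19:00: 09:30–12:30, 13:30–19:00.
Kira ∩ Pablo: 10:30–12:00, 13:30–14:30, 18:00–19:00.
Kira ∩ Pablo ∩ Tomás: 11:30–12:00.
Windows ≥ 30 min: 11:30–12:00.

11:30–12:00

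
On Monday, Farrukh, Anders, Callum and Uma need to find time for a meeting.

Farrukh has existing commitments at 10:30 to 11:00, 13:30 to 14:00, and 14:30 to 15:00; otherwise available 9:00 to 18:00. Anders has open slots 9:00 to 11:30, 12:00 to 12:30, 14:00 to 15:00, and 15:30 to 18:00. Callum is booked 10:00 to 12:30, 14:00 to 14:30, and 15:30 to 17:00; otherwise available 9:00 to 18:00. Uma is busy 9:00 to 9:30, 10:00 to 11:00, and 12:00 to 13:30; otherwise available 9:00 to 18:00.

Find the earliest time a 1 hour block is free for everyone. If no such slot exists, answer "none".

17:00

Farrukh free within 09:00–18:00: 09:00–10:30, 11:00–13:30, 14:00–14:30, 15:00–18:00.
Callum free within 09:00–18:00: 09:00–10:00, 12:30–14:00, 14:30–15:30, 17:00–18:00.
Uma free within 09:00–18:00: 09:30–10:00, 11:00–12:00, 13:30–18:00.
Farrukh ∩ Anders: 09:00–10:30, 11:00–11:30, 12:00–12:30, 14:00–14:30, 15:30–18:00.
Farrukh ∩ Anders ∩ Callum: 09:00–10:00, 17:00–18:00.
Farrukh ∩ Anders ∩ Callum ∩ Uma: 09:30–10:00, 17:00–18:00.
Windows ≥ 60 min: 17:00–18:00.
Earliest such window starts at 17:00.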